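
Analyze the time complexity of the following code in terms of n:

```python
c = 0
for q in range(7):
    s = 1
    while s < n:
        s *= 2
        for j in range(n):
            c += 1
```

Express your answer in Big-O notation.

Each loop level contributes: 1 × log n × n. Multiplying the contributions gives O(n log n).

Answer: O(n log n)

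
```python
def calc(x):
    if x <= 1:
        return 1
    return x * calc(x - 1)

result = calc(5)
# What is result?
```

calc(5) = 5 * 4 * 3 * 2 * 1 = 120

Answer: 120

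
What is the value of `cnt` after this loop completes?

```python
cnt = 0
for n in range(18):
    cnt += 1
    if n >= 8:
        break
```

Loop breaks when n reaches 8, cnt is 9
`cnt` takes the values: 0 → 1 → 2 → 3 → 4 → 5 → 6 → 7 → 8 → 9

Answer: 9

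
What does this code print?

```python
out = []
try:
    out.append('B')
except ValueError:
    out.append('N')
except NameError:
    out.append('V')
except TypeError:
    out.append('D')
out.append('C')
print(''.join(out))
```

Execution trace: 'B' (try body, no exception) → 'C' (after the try/except). Output: BC

Answer: BC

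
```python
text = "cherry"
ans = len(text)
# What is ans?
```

Trace:
`text = "cherry"` → text = 'cherry'
`ans = len(text)` → ans = 6
So ans = 6

Answer: 6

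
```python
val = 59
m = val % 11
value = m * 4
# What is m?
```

Trace:
`val = 59` → val = 59
`m = val % 11` → m = 4
`value = m * 4` → value = 16
So m = 4

Answer: 4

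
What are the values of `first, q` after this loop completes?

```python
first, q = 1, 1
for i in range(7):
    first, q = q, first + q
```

Fibonacci: after 7 iterations
`first, q` takes the values: (1, 1) → (1, 2) → (2, 3) → (3, 5) → (5, 8) → (8, 13) → (13, 21) → (21, 34)

Answer: 21, 34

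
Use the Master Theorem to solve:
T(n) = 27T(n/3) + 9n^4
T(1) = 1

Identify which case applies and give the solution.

a=27, b=3, f(n)=9n^4. log_3(27) = 3. Since c=4 > 3 and the regularity condition holds (27(n/3)^4 = (27/3^4)n^4 with 27/3^4 < 1), Case 3 applies: T(n) = Θ(f(n)) = O(n^4).

Answer: O(n^4) - Case 3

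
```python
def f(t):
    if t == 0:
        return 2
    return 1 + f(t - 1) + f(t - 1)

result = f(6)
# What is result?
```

f(t) = 1 + 2·f(t-1), f(0)=2. Closed form: (2+1)·2^6 - 1 = 191.

Answer: 191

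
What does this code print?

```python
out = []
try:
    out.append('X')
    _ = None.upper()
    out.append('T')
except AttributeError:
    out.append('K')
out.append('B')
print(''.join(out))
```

Execution trace: 'X' (try body) → 'K' (except AttributeError) → 'B' (after the try/except). Output: XKB

Answer: XKB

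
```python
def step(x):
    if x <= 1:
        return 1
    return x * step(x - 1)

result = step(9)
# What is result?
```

step(9) = 9 * 8 * 7 * 6 * 5 * 4 * 3 * 2 * 1 = 362880

Answer: 362880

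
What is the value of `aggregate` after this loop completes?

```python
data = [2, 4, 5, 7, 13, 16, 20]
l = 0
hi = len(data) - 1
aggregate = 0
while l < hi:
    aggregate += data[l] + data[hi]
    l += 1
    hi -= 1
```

Sum of pairs from ends
`aggregate` takes the values: 0 → 22 → 42 → 60

Answer: 60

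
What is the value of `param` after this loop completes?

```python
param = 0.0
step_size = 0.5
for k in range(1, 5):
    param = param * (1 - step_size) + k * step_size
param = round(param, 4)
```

Moving average with lr=0.5
`param` takes the values: 0.0 → 0.5 → 1.25 → 2.125 → 3.0625

Answer: 3.0625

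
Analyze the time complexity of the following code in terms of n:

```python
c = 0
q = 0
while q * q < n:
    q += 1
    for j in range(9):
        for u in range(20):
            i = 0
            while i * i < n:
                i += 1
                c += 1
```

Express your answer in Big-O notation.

Each loop level contributes: √n × 1 × 1 × √n. Multiplying the contributions gives O(n).

Answer: O(n)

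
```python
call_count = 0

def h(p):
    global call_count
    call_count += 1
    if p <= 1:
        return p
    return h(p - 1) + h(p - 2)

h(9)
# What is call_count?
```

Calls(p) = 1 + Calls(p-1) + Calls(p-2); Calls(0)=Calls(1)=1. For p=9 this gives 109.

Answer: 109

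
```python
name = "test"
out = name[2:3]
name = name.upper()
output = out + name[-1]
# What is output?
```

Trace:
`name = "test"` → name = 'test'
`out = name[2:3]` → out = 's'
`name = name.upper()` → name = 'TEST'
`output = out + name[-1]` → output = 'sT'
So output = 'sT'

Answer: 'sT'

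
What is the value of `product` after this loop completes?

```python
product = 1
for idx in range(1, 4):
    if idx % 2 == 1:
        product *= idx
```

Product of odd numbers 1 to 3
`product` takes the values: 1 → 3

Answer: 3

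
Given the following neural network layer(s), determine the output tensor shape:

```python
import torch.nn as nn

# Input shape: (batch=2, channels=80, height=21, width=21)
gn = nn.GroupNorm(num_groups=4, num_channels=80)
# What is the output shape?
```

Input: (2, 80, 21, 21) -> Output: (2, 80, 21, 21)

Answer: (2, 80, 21, 21)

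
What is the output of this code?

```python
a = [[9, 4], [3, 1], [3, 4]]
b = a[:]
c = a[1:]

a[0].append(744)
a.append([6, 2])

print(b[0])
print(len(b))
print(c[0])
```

Key concept: slice with nested mutation.
Step by step:
`a = [[9, 4], [3, 1], [3, 4]]` → a = [[9, 4], [3, 1], [3, 4]]
`b = a[:]` → b = [[9, 4], [3, 1], [3, 4]]
`c = a[1:]` → c = [[3, 1], [3, 4]]
`a[0].append(744)` → a = [[9, 4, 744], [3, 1], [3, 4]]; b = [[9, 4, 744], [3, 1], [3, 4]]
`a.append([6, 2])` → a = [[9, 4, 744], [3, 1], [3, 4], [6, 2]]
`print(b[0])` → prints [9, 4, 744]
`print(len(b))` → prints 3
`print(c[0])` → prints [3, 1]

Answer:
[9, 4, 744]
3
[3, 1]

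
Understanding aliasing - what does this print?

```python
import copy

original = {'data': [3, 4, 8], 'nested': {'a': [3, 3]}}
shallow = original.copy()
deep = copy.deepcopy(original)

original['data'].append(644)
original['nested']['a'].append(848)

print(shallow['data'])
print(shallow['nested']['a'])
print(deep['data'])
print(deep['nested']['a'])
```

Key concept: comparing shallow vs deep copy.
Step by step:
`original = {'data': [3, 4, 8], 'nested': {'a': [3, 3]}}` → original = {'data': [3, 4, 8], 'nested': {'a': [3, 3]}}
`shallow = original.copy()` → shallow = {'data': [3, 4, 8], 'nested': {'a': [3, 3]}}
`deep = copy.deepcopy(original)` → deep = {'data': [3, 4, 8], 'nested': {'a': [3, 3]}}
`original['data'].append(644)` → original = {'data': [3, 4, 8, 644], 'nested': {'a': [3, 3]}}; shallow = {'data': [3, 4, 8, 644], 'nested': {'a': [3, 3]}}
`original['nested']['a'].append(848)` → original = {'data': [3, 4, 8, 644], 'nested': {'a': [3, 3, 848]}}; shallow = {'data': [3, 4, 8, 644], 'nested': {'a': [3, 3, 848]}}
`print(shallow['data'])` → prints [3, 4, 8, 644]
`print(shallow['nested']['a'])` → prints [3, 3, 848]
`print(deep['data'])` → prints [3, 4, 8]
`print(deep['nested']['a'])` → prints [3, 3]

Answer:
[3, 4, 8, 644]
[3, 3, 848]
[3, 4, 8]
[3, 3]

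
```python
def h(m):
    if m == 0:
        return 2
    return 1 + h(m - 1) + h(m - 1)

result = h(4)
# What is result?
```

h(m) = 1 + 2·h(m-1), h(0)=2. Closed form: (2+1)·2^4 - 1 = 47.

Answer: 47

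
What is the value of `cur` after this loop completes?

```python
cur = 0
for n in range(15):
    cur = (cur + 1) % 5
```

Increment mod 5, 15 times = 0
`cur` takes the values: 0 → 1 → 2 → 3 → 4 → 0 → 1 → 2 → 3 → 4 → 0 → 1 → 2 → 3 → 4 → 0

Answer: 0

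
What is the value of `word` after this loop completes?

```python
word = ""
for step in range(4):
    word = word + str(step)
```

Concatenate digits 0 to 3
`word` takes the values: "" → "0" → "01" → "012" → "0123"

Answer: "0123"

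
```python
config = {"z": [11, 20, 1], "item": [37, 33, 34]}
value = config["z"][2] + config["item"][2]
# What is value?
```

Trace:
`config = {"z": [11, 20, 1], "item": [37, 33, 34]}` → config = {'z': [11, 20, 1], 'item': [37, 33, 34]}
`value = config["z"][2] + config["item"][2]` → value = 35
So value = 35

Answer: 35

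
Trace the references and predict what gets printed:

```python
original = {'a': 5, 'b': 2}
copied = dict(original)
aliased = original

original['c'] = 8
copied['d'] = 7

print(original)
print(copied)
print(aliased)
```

Key concept: dict() creates copy, assignment creates alias.
Step by step:
`original = {'a': 5, 'b': 2}` → original = {'a': 5, 'b': 2}
`copied = dict(original)` → copied = {'a': 5, 'b': 2}
`aliased = original` → aliased = {'a': 5, 'b': 2} (same object as original)
`original['c'] = 8` → original = {'a': 5, 'b': 2, 'c': 8} (same object as aliased); aliased = {'a': 5, 'b': 2, 'c': 8} (same object as original)
`copied['d'] = 7` → copied = {'a': 5, 'b': 2, 'd': 7}
`print(original)` → prints {'a': 5, 'b': 2, 'c': 8}
`print(copied)` → prints {'a': 5, 'b': 2, 'd': 7}
`print(aliased)` → prints {'a': 5, 'b': 2, 'c': 8}

Answer:
{'a': 5, 'b': 2, 'c': 8}
{'a': 5, 'b': 2, 'd': 7}
{'a': 5, 'b': 2, 'c': 8}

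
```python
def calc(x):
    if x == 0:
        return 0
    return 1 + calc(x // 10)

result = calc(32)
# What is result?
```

Count of digits of 32: 2

Answer: 2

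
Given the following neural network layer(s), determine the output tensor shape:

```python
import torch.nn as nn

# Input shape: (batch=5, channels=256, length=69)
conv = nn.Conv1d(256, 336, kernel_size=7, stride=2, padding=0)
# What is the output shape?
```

Input: (5, 256, 69) -> Output: (5, 336, 32)

Answer: (5, 336, 32)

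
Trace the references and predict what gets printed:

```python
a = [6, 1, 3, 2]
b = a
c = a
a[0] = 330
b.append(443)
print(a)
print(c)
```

Key concept: multiple aliases.
Step by step:
`a = [6, 1, 3, 2]` → a = [6, 1, 3, 2]
`b = a` → b = [6, 1, 3, 2] (same object as a)
`c = a` → c = [6, 1, 3, 2] (same object as a, b)
`a[0] = 330` → a = [330, 1, 3, 2] (same object as b, c); b = [330, 1, 3, 2] (same object as a, c); c = [330, 1, 3, 2] (same object as a, b)
`b.append(443)` → a = [330, 1, 3, 2, 443] (same object as b, c); b = [330, 1, 3, 2, 443] (same object as a, c); c = [330, 1, 3, 2, 443] (same object as a, b)
`print(a)` → prints [330, 1, 3, 2, 443]
`print(c)` → prints [330, 1, 3, 2, 443]

Answer:
[330, 1, 3, 2, 443]
[330, 1, 3, 2, 443]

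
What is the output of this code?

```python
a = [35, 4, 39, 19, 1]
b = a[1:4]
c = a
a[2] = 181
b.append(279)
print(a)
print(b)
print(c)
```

Key concept: slice vs alias.
Step by step:
`a = [35, 4, 39, 19, 1]` → a = [35, 4, 39, 19, 1]
`b = a[1:4]` → b = [4, 39, 19]
`c = a` → c = [35, 4, 39, 19, 1] (same object as a)
`a[2] = 181` → a = [35, 4, 181, 19, 1] (same object as c); c = [35, 4, 181, 19, 1] (same object as a)
`b.append(279)` → b = [4, 39, 19, 279]
`print(a)` → prints [35, 4, 181, 19, 1]
`print(b)` → prints [4, 39, 19, 279]
`print(c)` → prints [35, 4, 181, 19, 1]

Answer:
[35, 4, 181, 19, 1]
[4, 39, 19, 279]
[35, 4, 181, 19, 1]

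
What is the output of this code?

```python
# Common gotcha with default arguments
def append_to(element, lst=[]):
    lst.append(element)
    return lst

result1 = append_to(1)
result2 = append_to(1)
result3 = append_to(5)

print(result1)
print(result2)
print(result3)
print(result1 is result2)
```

Key concept: mutable default argument gotcha.
Step by step:
`result1 = append_to(1)` → result1 = [1]
`result2 = append_to(1)` → result1 = [1, 1] (same object as result2); result2 = [1, 1] (same object as result1)
`result3 = append_to(5)` → result1 = [1, 1, 5] (same object as result2, result3); result2 = [1, 1, 5] (same object as result1, result3); result3 = [1, 1, 5] (same object as result1, result2)
`print(result1)` → prints [1, 1, 5]
`print(result2)` → prints [1, 1, 5]
`print(result3)` → prints [1, 1, 5]
`print(result1 is result2)` → prints True

Answer:
[1, 1, 5]
[1, 1, 5]
[1, 1, 5]
True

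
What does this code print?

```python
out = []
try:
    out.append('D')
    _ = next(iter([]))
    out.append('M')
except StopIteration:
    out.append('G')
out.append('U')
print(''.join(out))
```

Execution trace: 'D' (try body) → 'G' (except StopIteration) → 'U' (after the try/except). Output: DGU

Answer: DGU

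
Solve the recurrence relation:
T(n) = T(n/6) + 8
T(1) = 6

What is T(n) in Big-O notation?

Each step divides n by 6 and adds 8. After log_6(n) steps we reach T(1)=6. So T(n) = 8·log_6(n) + 6 = O(log n).

Answer: O(log n)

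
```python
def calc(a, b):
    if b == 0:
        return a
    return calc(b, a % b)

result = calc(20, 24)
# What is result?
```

calc(20, 24) -> calc(24, 20) -> calc(20, 4) -> calc(4, 0) -> 4

Answer: 4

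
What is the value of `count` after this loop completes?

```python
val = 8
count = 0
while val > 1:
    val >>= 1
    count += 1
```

Count right shifts until 1
`count` takes the values: 0 → 1 → 2 → 3

Answer: 3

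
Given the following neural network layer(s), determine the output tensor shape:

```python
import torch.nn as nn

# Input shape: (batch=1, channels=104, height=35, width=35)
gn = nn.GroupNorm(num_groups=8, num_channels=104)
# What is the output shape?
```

Input: (1, 104, 35, 35) -> Output: (1, 104, 35, 35)

Answer: (1, 104, 35, 35)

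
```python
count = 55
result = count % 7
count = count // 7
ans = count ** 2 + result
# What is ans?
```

Trace:
`count = 55` → count = 55
`result = count % 7` → result = 6
`count = count // 7` → count = 7
`ans = count ** 2 + result` → ans = 55
So ans = 55

Answer: 55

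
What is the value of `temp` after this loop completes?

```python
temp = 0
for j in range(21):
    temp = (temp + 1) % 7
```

Increment mod 7, 21 times = 0
`temp` takes the values: 0 → 1 → 2 → 3 → 4 → 5 → 6 → 0 → 1 → 2 → 3 → 4 → 5 → 6 → 0 → 1 → 2 → 3 → 4 → 5 → 6 → 0

Answer: 0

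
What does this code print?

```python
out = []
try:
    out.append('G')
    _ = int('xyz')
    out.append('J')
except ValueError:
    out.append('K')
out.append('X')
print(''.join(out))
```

Execution trace: 'G' (try body) → 'K' (except ValueError) → 'X' (after the try/except). Output: GKX

Answer: GKX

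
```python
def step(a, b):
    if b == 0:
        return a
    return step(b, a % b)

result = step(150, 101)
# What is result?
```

step(150, 101) -> step(101, 49) -> step(49, 3) -> step(3, 1) -> step(1, 0) -> 1

Answer: 1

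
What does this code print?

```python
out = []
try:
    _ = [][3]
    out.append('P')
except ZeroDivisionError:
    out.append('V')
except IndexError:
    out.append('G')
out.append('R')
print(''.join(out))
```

Execution trace: 'G' (except IndexError) → 'R' (after the try/except). Output: GR

Answer: GR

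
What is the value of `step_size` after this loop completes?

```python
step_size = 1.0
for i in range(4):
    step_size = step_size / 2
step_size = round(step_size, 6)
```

Halving LR 4 times: 1 / 2^4
`step_size` takes the values: 1.0 → 0.5 → 0.25 → 0.125 → 0.0625

Answer: 0.0625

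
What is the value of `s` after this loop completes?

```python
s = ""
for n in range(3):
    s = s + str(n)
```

Concatenate digits 0 to 2
`s` takes the values: "" → "0" → "01" → "012"

Answer: "012"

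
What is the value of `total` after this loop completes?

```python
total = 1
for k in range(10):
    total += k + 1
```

Start at 1, add 1 to 10 = 56
`total` takes the values: 1 → 2 → 4 → 7 → 11 → 16 → 22 → 29 → 37 → 46 → 56

Answer: 56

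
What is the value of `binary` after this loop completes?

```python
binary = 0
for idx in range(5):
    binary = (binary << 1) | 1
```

Build 5 consecutive 1-bits: 0b11111
`binary` takes the values: 0 → 1 → 3 → 7 → 15 → 31

Answer: 31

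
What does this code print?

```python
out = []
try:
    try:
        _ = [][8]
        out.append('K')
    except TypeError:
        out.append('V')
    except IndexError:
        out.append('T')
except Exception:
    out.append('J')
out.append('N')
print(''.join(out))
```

Execution trace: 'T' (inner except IndexError) → 'N' (after the try/except). Output: TN

Answer: TN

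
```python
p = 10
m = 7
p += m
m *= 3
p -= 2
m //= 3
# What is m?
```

Trace:
`p = 10` → p = 10
`m = 7` → m = 7
`p += m` → p = 17
`m *= 3` → m = 21
`p -= 2` → p = 15
`m //= 3` → m = 7
So m = 7

Answer: 7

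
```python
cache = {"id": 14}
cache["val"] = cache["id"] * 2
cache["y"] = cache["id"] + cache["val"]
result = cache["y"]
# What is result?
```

Trace:
`cache = {"id": 14}` → cache = {'id': 14}
`cache["val"] = cache["id"] * 2` → cache = {'id': 14, 'val': 28}
`cache["y"] = cache["id"] + cache["val"]` → cache = {'id': 14, 'val': 28, 'y': 42}
`result = cache["y"]` → result = 42
So result = 42

Answer: 42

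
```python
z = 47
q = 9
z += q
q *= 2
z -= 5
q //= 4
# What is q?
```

Trace:
`z = 47` → z = 47
`q = 9` → q = 9
`z += q` → z = 56
`q *= 2` → q = 18
`z -= 5` → z = 51
`q //= 4` → q = 4
So q = 4

Answer: 4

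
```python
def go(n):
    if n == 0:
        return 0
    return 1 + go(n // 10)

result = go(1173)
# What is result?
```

Count of digits of 1173: 4

Answer: 4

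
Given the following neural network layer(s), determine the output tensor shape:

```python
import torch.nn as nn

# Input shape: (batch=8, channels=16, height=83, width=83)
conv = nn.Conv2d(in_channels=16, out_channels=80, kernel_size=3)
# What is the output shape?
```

Input: (8, 16, 83, 83) -> Output: (8, 80, 81, 81)

Answer: (8, 80, 81, 81)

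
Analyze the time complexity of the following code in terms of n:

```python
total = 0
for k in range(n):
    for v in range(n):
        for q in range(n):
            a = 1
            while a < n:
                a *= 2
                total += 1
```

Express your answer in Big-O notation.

Each loop level contributes: n × n × n × log n. Multiplying the contributions gives O(n^3 log n).

Answer: O(n^3 log n)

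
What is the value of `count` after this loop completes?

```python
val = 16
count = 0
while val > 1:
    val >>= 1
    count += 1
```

Count right shifts until 1
`count` takes the values: 0 → 1 → 2 → 3 → 4

Answer: 4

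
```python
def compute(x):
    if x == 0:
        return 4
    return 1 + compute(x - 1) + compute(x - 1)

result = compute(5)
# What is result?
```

compute(x) = 1 + 2·compute(x-1), compute(0)=4. Closed form: (4+1)·2^5 - 1 = 159.

Answer: 159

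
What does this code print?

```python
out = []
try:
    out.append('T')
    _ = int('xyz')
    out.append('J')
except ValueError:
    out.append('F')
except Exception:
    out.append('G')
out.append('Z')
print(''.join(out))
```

Execution trace: 'T' (try body) → 'F' (except ValueError) → 'Z' (after the try/except). Output: TFZ

Answer: TFZ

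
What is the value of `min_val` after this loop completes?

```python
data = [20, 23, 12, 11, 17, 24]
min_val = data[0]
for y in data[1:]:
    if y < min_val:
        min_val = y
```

Minimum of [20, 23, 12, 11, 17, 24]
`min_val` takes the values: 20 → 12 → 11

Answer: 11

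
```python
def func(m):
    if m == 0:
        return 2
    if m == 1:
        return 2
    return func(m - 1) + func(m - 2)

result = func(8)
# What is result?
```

Build up from base cases: func(0)=2, func(1)=2, func(2)=4, func(3)=6, func(4)=10, func(5)=16, func(6)=26, ..., func(8)=68

Answer: 68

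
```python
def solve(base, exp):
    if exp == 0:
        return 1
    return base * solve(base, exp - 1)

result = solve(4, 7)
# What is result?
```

solve(4, 7) = 4 * 4 * 4 * 4 * 4 * 4 * 4 = 16384

Answer: 16384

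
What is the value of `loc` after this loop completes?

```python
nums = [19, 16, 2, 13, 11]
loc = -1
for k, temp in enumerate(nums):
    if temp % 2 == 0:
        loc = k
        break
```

First even number index in [19, 16, 2, 13, 11]
`loc` takes the values: -1 → 1

Answer: 1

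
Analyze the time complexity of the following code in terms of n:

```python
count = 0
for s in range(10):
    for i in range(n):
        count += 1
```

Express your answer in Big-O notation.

Each loop level contributes: 1 × n. Multiplying the contributions gives O(n).

Answer: O(n)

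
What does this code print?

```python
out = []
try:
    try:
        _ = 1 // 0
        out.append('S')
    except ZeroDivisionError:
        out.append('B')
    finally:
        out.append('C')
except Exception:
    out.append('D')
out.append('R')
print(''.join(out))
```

Execution trace: 'B' (inner except ZeroDivisionError) → 'C' (inner finally) → 'R' (after the try/except). Output: BCR

Answer: BCR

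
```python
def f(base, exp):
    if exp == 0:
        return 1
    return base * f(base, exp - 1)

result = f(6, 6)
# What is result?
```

f(6, 6) = 6 * 6 * 6 * 6 * 6 * 6 = 46656

Answer: 46656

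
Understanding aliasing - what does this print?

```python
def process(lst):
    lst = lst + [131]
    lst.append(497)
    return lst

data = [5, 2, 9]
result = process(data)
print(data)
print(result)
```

Key concept: rebinding parameter vs mutation.
Step by step:
`data = [5, 2, 9]` → data = [5, 2, 9]
`result = process(data)` → result = [5, 2, 9, 131, 497]
`print(data)` → prints [5, 2, 9]
`print(result)` → prints [5, 2, 9, 131, 497]

Answer:
[5, 2, 9]
[5, 2, 9, 131, 497]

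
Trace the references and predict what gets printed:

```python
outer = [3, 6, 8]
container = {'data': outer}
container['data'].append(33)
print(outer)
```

Key concept: dict holds reference to list.
Step by step:
`outer = [3, 6, 8]` → outer = [3, 6, 8]
`container = {'data': outer}` → container = {'data': [3, 6, 8]}
`container['data'].append(33)` → outer = [3, 6, 8, 33]; container = {'data': [3, 6, 8, 33]}
`print(outer)` → prints [3, 6, 8, 33]

Answer: [3, 6, 8, 33]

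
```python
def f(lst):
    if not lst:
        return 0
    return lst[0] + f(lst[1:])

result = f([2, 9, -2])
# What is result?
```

2 + 9 + (-2) + 0 = 9

Answer: 9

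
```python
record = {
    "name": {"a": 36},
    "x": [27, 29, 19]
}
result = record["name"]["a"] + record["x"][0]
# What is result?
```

Trace:
`record = { ...` → record = {'name': {'a': 36}, 'x': [27, 29, 19]}
`result = record["name"]["a"] + record["x"][0]` → result = 63
So result = 63

Answer: 63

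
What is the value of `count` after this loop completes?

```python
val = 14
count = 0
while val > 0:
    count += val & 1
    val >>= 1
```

Count set bits in 14 (binary: 0b1110)
`count` takes the values: 0 → 1 → 2 → 3

Answer: 3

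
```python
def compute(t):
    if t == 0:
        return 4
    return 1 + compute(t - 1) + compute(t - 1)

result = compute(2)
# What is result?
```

compute(t) = 1 + 2·compute(t-1), compute(0)=4. Closed form: (4+1)·2^2 - 1 = 19.

Answer: 19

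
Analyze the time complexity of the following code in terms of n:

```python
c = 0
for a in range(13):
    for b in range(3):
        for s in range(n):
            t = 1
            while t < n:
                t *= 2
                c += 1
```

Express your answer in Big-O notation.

Each loop level contributes: 1 × 1 × n × log n. Multiplying the contributions gives O(n log n).

Answer: O(n log n)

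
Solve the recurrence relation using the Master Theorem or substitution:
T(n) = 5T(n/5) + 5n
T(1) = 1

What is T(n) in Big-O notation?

By Master Theorem: a=5, b=5, f(n)=5n. Since log_5(5) = 1 and f(n) = Θ(n^1), Case 2 applies. T(n) = O(n log n).

Answer: O(n log n)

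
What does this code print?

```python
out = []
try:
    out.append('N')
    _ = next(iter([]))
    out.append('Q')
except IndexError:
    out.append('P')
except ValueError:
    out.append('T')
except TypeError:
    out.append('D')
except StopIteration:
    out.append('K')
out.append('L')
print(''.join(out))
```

Execution trace: 'N' (try body) → 'K' (except StopIteration) → 'L' (after the try/except). Output: NKL

Answer: NKL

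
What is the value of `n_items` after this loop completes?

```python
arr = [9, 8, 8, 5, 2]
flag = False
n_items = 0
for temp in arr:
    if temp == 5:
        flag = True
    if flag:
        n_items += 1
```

Count elements after first 5 in [9, 8, 8, 5, 2]
`n_items` takes the values: 0 → 1 → 2

Answer: 2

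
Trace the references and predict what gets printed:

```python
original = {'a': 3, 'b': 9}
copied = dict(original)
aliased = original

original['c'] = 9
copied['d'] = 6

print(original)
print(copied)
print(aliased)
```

Key concept: dict() creates copy, assignment creates alias.
Step by step:
`original = {'a': 3, 'b': 9}` → original = {'a': 3, 'b': 9}
`copied = dict(original)` → copied = {'a': 3, 'b': 9}
`aliased = original` → aliased = {'a': 3, 'b': 9} (same object as original)
`original['c'] = 9` → original = {'a': 3, 'b': 9, 'c': 9} (same object as aliased); aliased = {'a': 3, 'b': 9, 'c': 9} (same object as original)
`copied['d'] = 6` → copied = {'a': 3, 'b': 9, 'd': 6}
`print(original)` → prints {'a': 3, 'b': 9, 'c': 9}
`print(copied)` → prints {'a': 3, 'b': 9, 'd': 6}
`print(aliased)` → prints {'a': 3, 'b': 9, 'c': 9}

Answer:
{'a': 3, 'b': 9, 'c': 9}
{'a': 3, 'b': 9, 'd': 6}
{'a': 3, 'b': 9, 'c': 9}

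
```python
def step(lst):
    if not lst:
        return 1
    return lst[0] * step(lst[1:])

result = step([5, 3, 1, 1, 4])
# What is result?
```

Product over [5, 3, 1, 1, 4] = 5 * 3 * 1 * 1 * 4 = 60

Answer: 60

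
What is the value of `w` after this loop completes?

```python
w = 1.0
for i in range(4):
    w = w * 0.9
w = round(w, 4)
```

Exponential decay: 1.0 * 0.9^4
`w` takes the values: 1.0 → 0.9 → 0.81 → 0.729 → 0.6561

Answer: 0.6561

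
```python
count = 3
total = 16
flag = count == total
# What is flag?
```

Trace:
`count = 3` → count = 3
`total = 16` → total = 16
`flag = count == total` → flag = False
So flag = False

Answer: False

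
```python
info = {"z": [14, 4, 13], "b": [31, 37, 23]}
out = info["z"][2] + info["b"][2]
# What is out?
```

Trace:
`info = {"z": [14, 4, 13], "b": [31, 37, 23]}` → info = {'z': [14, 4, 13], 'b': [31, 37, 23]}
`out = info["z"][2] + info["b"][2]` → out = 36
So out = 36

Answer: 36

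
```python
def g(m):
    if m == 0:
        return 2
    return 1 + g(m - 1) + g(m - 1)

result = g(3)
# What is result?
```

g(m) = 1 + 2·g(m-1), g(0)=2. Closed form: (2+1)·2^3 - 1 = 23.

Answer: 23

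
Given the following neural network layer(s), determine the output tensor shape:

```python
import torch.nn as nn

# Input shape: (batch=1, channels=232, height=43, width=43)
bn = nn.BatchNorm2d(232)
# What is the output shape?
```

Input: (1, 232, 43, 43) -> Output: (1, 232, 43, 43)

Answer: (1, 232, 43, 43)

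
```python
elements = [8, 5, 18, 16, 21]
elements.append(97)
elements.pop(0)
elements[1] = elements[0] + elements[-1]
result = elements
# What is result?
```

Trace:
`elements = [8, 5, 18, 16, 21]` → elements = [8, 5, 18, 16, 21]
`elements.append(97)` → elements = [8, 5, 18, 16, 21, 97]
`elements.pop(0)` → elements = [5, 18, 16, 21, 97]
`elements[1] = elements[0] + elements[-1]` → elements = [5, 102, 16, 21, 97]
`result = elements` → result = [5, 102, 16, 21, 97]
So result = [5, 102, 16, 21, 97]

Answer: [5, 102, 16, 21, 97]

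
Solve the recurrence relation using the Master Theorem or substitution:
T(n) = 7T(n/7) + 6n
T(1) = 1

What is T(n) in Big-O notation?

By Master Theorem: a=7, b=7, f(n)=6n. Since log_7(7) = 1 and f(n) = Θ(n^1), Case 2 applies. T(n) = O(n log n).

Answer: O(n log n)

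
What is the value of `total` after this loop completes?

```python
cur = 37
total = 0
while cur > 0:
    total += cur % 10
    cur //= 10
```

Sum digits of 37
`total` takes the values: 0 → 7 → 10

Answer: 10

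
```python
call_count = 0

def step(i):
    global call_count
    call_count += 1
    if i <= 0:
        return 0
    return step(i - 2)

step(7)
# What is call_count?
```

Linear recursion stepping by 2: 5 calls from i=7 down to ≤0.

Answer: 5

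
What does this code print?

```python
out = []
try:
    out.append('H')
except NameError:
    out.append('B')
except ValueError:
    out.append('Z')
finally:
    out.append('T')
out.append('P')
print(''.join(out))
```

Execution trace: 'H' (try body, no exception) → 'T' (finally) → 'P' (after the try/except). Output: HTP

Answer: HTP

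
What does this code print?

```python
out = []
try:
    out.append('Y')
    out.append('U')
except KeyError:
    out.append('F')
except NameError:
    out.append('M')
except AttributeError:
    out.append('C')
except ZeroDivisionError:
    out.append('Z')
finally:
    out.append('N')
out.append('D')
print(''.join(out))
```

Execution trace: 'Y' (try body) → 'U' (try body, no exception) → 'N' (finally) → 'D' (after the try/except). Output: YUND

Answer: YUND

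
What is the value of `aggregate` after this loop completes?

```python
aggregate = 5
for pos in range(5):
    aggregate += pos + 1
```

Start at 5, add 1 to 5 = 20
`aggregate` takes the values: 5 → 6 → 8 → 11 → 15 → 20

Answer: 20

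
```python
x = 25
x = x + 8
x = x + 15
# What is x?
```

Trace:
`x = 25` → x = 25
`x = x + 8` → x = 33
`x = x + 15` → x = 48
So x = 48

Answer: 48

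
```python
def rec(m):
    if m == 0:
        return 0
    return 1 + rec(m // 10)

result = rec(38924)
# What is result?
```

Count of digits of 38924: 5

Answer: 5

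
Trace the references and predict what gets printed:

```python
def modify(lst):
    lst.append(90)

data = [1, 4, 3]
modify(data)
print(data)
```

Key concept: function modifies passed list.
Step by step:
`data = [1, 4, 3]` → data = [1, 4, 3]
`modify(data)` → data = [1, 4, 3, 90]
`print(data)` → prints [1, 4, 3, 90]

Answer: [1, 4, 3, 90]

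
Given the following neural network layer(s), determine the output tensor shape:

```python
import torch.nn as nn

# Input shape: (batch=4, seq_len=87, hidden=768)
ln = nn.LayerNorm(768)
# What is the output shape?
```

Input: (4, 87, 768) -> Output: (4, 87, 768)

Answer: (4, 87, 768)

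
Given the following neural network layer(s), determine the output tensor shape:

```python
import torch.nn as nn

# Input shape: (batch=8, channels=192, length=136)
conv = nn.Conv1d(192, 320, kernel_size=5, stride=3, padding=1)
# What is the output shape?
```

Input: (8, 192, 136) -> Output: (8, 320, 45)

Answer: (8, 320, 45)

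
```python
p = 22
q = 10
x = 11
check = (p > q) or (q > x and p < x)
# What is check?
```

Trace:
`p = 22` → p = 22
`q = 10` → q = 10
`x = 11` → x = 11
`check = (p > q) or (q > x and p < x)` → check = True
So check = True

Answer: True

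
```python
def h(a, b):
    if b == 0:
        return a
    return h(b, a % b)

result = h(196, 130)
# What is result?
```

h(196, 130) -> h(130, 66) -> h(66, 64) -> h(64, 2) -> h(2, 0) -> 2

Answer: 2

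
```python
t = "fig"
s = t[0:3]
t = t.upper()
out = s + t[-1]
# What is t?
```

Trace:
`t = "fig"` → t = 'fig'
`s = t[0:3]` → s = 'fig'
`t = t.upper()` → t = 'FIG'
`out = s + t[-1]` → out = 'figG'
So t = 'FIG'

Answer: 'FIG'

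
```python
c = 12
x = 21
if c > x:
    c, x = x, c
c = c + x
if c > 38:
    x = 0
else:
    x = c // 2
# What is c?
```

Trace:
`c = 12` → c = 12
`x = 21` → x = 21
`if c > x: ...` → c > x is False → no variable changes
`c = c + x` → c = 33
`if c > 38: ...` → c > 38 is False, take else branch → x = 16
So c = 33

Answer: 33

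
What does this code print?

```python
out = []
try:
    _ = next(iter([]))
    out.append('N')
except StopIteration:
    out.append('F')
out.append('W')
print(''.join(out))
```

Execution trace: 'F' (except StopIteration) → 'W' (after the try/except). Output: FW

Answer: FW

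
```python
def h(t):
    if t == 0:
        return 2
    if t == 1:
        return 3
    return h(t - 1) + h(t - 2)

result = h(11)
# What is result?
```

Build up from base cases: h(0)=2, h(1)=3, h(2)=5, h(3)=8, h(4)=13, h(5)=21, h(6)=34, ..., h(11)=377

Answer: 377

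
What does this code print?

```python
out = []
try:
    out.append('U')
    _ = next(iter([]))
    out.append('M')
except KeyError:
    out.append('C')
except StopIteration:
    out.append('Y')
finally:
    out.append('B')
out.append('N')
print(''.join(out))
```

Execution trace: 'U' (try body) → 'Y' (except StopIteration) → 'B' (finally) → 'N' (after the try/except). Output: UYBN

Answer: UYBN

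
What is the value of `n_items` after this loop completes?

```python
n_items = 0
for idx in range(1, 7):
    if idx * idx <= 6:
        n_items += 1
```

Count numbers where idx² ≤ 6
`n_items` takes the values: 0 → 1 → 2

Answer: 2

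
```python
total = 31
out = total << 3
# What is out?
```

Trace:
`total = 31` → total = 31
`out = total << 3` → out = 248
So out = 248

Answer: 248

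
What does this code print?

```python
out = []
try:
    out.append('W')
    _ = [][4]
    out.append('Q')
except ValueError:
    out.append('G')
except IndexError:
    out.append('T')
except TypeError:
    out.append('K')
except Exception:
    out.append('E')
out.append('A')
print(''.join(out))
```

Execution trace: 'W' (try body) → 'T' (except IndexError) → 'A' (after the try/except). Output: WTA

Answer: WTA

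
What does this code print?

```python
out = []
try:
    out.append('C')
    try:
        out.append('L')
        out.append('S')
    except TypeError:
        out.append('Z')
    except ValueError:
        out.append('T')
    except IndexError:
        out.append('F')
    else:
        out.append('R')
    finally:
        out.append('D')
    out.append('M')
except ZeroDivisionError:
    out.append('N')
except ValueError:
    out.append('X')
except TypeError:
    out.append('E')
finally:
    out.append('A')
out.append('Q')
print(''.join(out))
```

Execution trace: 'C' (try body) → 'L' (inner try body) → 'S' (inner try body, no exception) → 'R' (inner else) → 'D' (inner finally) → 'M' (try body, no exception) → 'A' (finally) → 'Q' (after the try/except). Output: CLSRDMAQ

Answer: CLSRDMAQ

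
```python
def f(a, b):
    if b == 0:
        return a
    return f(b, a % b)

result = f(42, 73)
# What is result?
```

f(42, 73) -> f(73, 42) -> f(42, 31) -> f(31, 11) -> f(11, 9) -> f(9, 2) -> f(2, 1) -> f(1, 0) -> 1

Answer: 1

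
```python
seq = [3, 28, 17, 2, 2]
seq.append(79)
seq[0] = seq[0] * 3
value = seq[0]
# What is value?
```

Trace:
`seq = [3, 28, 17, 2, 2]` → seq = [3, 28, 17, 2, 2]
`seq.append(79)` → seq = [3, 28, 17, 2, 2, 79]
`seq[0] = seq[0] * 3` → seq = [9, 28, 17, 2, 2, 79]
`value = seq[0]` → value = 9
So value = 9

Answer: 9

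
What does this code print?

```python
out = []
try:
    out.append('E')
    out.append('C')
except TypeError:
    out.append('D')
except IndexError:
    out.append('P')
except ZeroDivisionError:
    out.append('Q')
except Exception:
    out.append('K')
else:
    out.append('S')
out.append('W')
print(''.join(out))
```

Execution trace: 'E' (try body) → 'C' (try body, no exception) → 'S' (else) → 'W' (after the try/except). Output: ECSW

Answer: ECSW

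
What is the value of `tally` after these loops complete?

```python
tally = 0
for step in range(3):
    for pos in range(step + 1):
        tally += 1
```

Triangle: 1 + 2 + ... + 3
`tally` takes the values: 0 → 1 → 2 → 3 → 4 → 5 → 6

Answer: 6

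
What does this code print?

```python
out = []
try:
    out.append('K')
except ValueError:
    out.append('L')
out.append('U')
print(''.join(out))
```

Execution trace: 'K' (try body, no exception) → 'U' (after the try/except). Output: KU

Answer: KU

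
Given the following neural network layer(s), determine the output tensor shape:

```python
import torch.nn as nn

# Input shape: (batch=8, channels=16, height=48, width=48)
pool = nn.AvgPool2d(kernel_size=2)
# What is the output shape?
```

Input: (8, 16, 48, 48) -> Output: (8, 16, 24, 24)

Answer: (8, 16, 24, 24)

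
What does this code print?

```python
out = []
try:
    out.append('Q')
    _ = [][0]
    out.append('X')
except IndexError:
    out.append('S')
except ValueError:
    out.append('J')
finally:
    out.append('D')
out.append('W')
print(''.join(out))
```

Execution trace: 'Q' (try body) → 'S' (except IndexError) → 'D' (finally) → 'W' (after the try/except). Output: QSDW

Answer: QSDW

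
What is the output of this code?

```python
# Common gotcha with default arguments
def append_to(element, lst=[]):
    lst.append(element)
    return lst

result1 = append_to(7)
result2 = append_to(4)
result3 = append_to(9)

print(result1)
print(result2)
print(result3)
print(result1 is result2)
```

Key concept: mutable default argument gotcha.
Step by step:
`result1 = append_to(7)` → result1 = [7]
`result2 = append_to(4)` → result1 = [7, 4] (same object as result2); result2 = [7, 4] (same object as result1)
`result3 = append_to(9)` → result1 = [7, 4, 9] (same object as result2, result3); result2 = [7, 4, 9] (same object as result1, result3); result3 = [7, 4, 9] (same object as result1, result2)
`print(result1)` → prints [7, 4, 9]
`print(result2)` → prints [7, 4, 9]
`print(result3)` → prints [7, 4, 9]
`print(result1 is result2)` → prints True

Answer:
[7, 4, 9]
[7, 4, 9]
[7, 4, 9]
True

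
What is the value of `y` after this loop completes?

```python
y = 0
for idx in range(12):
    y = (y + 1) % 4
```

Increment mod 4, 12 times = 0
`y` takes the values: 0 → 1 → 2 → 3 → 0 → 1 → 2 → 3 → 0 → 1 → 2 → 3 → 0

Answer: 0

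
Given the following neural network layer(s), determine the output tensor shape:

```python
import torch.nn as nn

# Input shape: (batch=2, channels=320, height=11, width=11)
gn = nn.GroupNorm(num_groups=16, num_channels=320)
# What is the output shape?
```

Input: (2, 320, 11, 11) -> Output: (2, 320, 11, 11)

Answer: (2, 320, 11, 11)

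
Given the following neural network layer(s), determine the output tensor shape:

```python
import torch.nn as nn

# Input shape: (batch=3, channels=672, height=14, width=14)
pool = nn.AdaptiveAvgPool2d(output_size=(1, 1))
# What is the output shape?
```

Input: (3, 672, 14, 14) -> Output: (3, 672, 1, 1)

Answer: (3, 672, 1, 1)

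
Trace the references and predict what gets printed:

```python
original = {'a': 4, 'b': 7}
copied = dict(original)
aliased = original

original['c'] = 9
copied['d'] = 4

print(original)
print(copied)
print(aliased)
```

Key concept: dict() creates copy, assignment creates alias.
Step by step:
`original = {'a': 4, 'b': 7}` → original = {'a': 4, 'b': 7}
`copied = dict(original)` → copied = {'a': 4, 'b': 7}
`aliased = original` → aliased = {'a': 4, 'b': 7} (same object as original)
`original['c'] = 9` → original = {'a': 4, 'b': 7, 'c': 9} (same object as aliased); aliased = {'a': 4, 'b': 7, 'c': 9} (same object as original)
`copied['d'] = 4` → copied = {'a': 4, 'b': 7, 'd': 4}
`print(original)` → prints {'a': 4, 'b': 7, 'c': 9}
`print(copied)` → prints {'a': 4, 'b': 7, 'd': 4}
`print(aliased)` → prints {'a': 4, 'b': 7, 'c': 9}

Answer:
{'a': 4, 'b': 7, 'c': 9}
{'a': 4, 'b': 7, 'd': 4}
{'a': 4, 'b': 7, 'c': 9}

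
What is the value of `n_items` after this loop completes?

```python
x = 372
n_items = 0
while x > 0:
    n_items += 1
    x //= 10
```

Count digits by repeated division by 10
`n_items` takes the values: 0 → 1 → 2 → 3

Answer: 3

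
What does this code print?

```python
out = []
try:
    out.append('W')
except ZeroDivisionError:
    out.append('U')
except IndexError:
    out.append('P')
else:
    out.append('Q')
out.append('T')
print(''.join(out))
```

Execution trace: 'W' (try body, no exception) → 'Q' (else) → 'T' (after the try/except). Output: WQT

Answer: WQT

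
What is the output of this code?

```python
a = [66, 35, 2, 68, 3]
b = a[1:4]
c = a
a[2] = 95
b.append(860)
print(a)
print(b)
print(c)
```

Key concept: slice vs alias.
Step by step:
`a = [66, 35, 2, 68, 3]` → a = [66, 35, 2, 68, 3]
`b = a[1:4]` → b = [35, 2, 68]
`c = a` → c = [66, 35, 2, 68, 3] (same object as a)
`a[2] = 95` → a = [66, 35, 95, 68, 3] (same object as c); c = [66, 35, 95, 68, 3] (same object as a)
`b.append(860)` → b = [35, 2, 68, 860]
`print(a)` → prints [66, 35, 95, 68, 3]
`print(b)` → prints [35, 2, 68, 860]
`print(c)` → prints [66, 35, 95, 68, 3]

Answer:
[66, 35, 95, 68, 3]
[35, 2, 68, 860]
[66, 35, 95, 68, 3]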